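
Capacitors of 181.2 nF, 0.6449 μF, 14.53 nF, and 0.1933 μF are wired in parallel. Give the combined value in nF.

In nF:
  181.2 nF → 181.2
  0.6449 μF = 0.6449 × 10³ nF = 644.9
  14.53 nF → 14.53
  0.1933 μF = 0.1933 × 10³ nF = 193.3
Sum: 181.2 + 644.9 + 14.53 + 193.3 = 1033.93

1033.93 nF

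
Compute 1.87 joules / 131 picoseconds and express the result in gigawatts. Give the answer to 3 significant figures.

(1.87) / (131 × 10⁻¹²) = 0.014275 × 10¹² W

14.3 gigawatts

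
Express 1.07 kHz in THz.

0.00000000107 THz

kilo = 10³, tera = 10¹²; factor is 10⁻⁹.
1.07 × 10⁻⁹ = 0.00000000107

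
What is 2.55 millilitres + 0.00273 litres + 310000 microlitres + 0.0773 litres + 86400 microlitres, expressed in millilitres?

In millilitres:
  2.55 millilitres → 2.55
  0.00273 litres = 0.00273 × 10^3 millilitres = 2.73
  310000 microlitres = 310000 × 10^-3 millilitres = 310
  0.0773 litres = 0.0773 × 10^3 millilitres = 77.3
  86400 microlitres = 86400 × 10^-3 millilitres = 86.4
Sum: 2.55 + 2.73 + 310 + 77.3 + 86.4 = 478.98

478.98 millilitres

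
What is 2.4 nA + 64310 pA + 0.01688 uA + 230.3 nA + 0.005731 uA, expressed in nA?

319.621 nA

In nA:
  2.4 nA → 2.4
  64310 pA = 64310e-3 nA = 64.31
  0.01688 uA = 0.01688e3 nA = 16.88
  230.3 nA → 230.3
  0.005731 uA = 0.005731e3 nA = 5.731
Sum: 2.4 + 64.31 + 16.88 + 230.3 + 5.731 = 319.621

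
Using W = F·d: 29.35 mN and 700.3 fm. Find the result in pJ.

0.020553805 pJ

29.35 × 10⁻³ × 700.3 × 10⁻¹⁵ = 20553.805 × 10⁻¹⁸ J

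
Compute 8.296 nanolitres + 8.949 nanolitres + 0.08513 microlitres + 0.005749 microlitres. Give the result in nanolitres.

108.124 nanolitres

In nanolitres:
  8.296 nanolitres → 8.296
  8.949 nanolitres → 8.949
  0.08513 microlitres = 0.08513 × 10³ nanolitres = 85.13
  0.005749 microlitres = 0.005749 × 10³ nanolitres = 5.749
Sum: 8.296 + 8.949 + 85.13 + 5.749 = 108.124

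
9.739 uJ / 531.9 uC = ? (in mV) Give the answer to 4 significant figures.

(9.739 × 10⁻⁶) / (531.9 × 10⁻⁶) = 0.0183098 V

18.31 mV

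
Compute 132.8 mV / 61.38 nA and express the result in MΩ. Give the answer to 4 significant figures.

2.164 MΩ

(132.8 × 10^-3) / (61.38 × 10^-9) = 2.16357 × 10^6 Ω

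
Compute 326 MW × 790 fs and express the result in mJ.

0.25754 mJ

326e6 × 790e-15 = 257540e-9 J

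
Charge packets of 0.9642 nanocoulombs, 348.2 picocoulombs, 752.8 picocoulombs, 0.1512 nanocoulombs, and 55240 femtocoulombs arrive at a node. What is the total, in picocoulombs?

2271.64 picocoulombs

In picocoulombs:
  0.9642 nanocoulombs = 0.9642 × 10^3 picocoulombs = 964.2
  348.2 picocoulombs → 348.2
  752.8 picocoulombs → 752.8
  0.1512 nanocoulombs = 0.1512 × 10^3 picocoulombs = 151.2
  55240 femtocoulombs = 55240 × 10^-3 picocoulombs = 55.24
Sum: 964.2 + 348.2 + 752.8 + 151.2 + 55.24 = 2271.64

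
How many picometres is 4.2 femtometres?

0.0042 picometres

femto = 1e-15, pico = 1e-12; factor is 1e-3.
4.2 × 1e-3 = 0.0042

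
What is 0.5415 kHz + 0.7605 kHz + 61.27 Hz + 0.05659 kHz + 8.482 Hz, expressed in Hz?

1428.342 Hz

In Hz:
  0.5415 kHz = 0.5415 × 10^3 Hz = 541.5
  0.7605 kHz = 0.7605 × 10^3 Hz = 760.5
  61.27 Hz → 61.27
  0.05659 kHz = 0.05659 × 10^3 Hz = 56.59
  8.482 Hz → 8.482
Sum: 541.5 + 760.5 + 61.27 + 56.59 + 8.482 = 1428.342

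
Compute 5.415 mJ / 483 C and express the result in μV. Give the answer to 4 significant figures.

(5.415 × 10^-3) / (483) = 0.0112112 × 10^-3 V

11.21 μV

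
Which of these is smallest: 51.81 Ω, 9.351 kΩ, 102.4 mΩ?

51.81 Ω = 51.81 Ω
9.351 kΩ = 9351 Ω
102.4 mΩ = 0.1024 Ω

102.4 mΩ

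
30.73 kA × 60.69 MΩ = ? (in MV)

30.73e3 × 60.69e6 = 1865.0037e9 V

1865003.7 MV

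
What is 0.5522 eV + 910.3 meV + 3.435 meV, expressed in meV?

1465.935 meV

In meV:
  0.5522 eV = 0.5522e3 meV = 552.2
  910.3 meV → 910.3
  3.435 meV → 3.435
Sum: 552.2 + 910.3 + 3.435 = 1465.935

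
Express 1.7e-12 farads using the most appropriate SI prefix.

1.7 picofarads

= 1.7e-12 farads; 1e-12 is pico.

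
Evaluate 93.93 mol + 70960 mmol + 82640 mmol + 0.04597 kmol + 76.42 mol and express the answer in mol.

In mol:
  93.93 mol → 93.93
  70960 mmol = 70960 × 10⁻³ mol = 70.96
  82640 mmol = 82640 × 10⁻³ mol = 82.64
  0.04597 kmol = 0.04597 × 10³ mol = 45.97
  76.42 mol → 76.42
Sum: 93.93 + 70.96 + 82.64 + 45.97 + 76.42 = 369.92

369.92 mol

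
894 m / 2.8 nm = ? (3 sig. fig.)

319000000000

(894) / (2.8 × 10⁻⁹) = 319.3 × 10⁹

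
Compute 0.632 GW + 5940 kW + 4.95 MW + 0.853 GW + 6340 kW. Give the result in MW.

1502.23 MW

In MW:
  0.632 GW = 0.632 × 10^3 MW = 632
  5940 kW = 5940 × 10^-3 MW = 5.94
  4.95 MW → 4.95
  0.853 GW = 0.853 × 10^3 MW = 853
  6340 kW = 6340 × 10^-3 MW = 6.34
Sum: 632 + 5.94 + 4.95 + 853 + 6.34 = 1502.23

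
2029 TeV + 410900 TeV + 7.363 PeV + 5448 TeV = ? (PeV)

425.74 PeV

In PeV:
  2029 TeV = 2029 × 10⁻³ PeV = 2.029
  410900 TeV = 410900 × 10⁻³ PeV = 410.9
  7.363 PeV → 7.363
  5448 TeV = 5448 × 10⁻³ PeV = 5.448
Sum: 2.029 + 410.9 + 7.363 + 5.448 = 425.74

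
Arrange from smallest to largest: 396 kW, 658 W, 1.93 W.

396 kW = 396000 W
658 W = 658 W
1.93 W = 1.93 W

1.93 W < 658 W < 396 kW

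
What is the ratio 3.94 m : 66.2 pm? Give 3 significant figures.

59500000000

(3.94) / (66.2e-12) = 0.05952e12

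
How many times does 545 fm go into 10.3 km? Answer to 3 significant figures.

18900000000000000

(10.3e3) / (545e-15) = 0.0189e18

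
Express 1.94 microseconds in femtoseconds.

1940000000 femtoseconds

micro = 1e-6, femto = 1e-15; factor is 1e9.
1.94 × 1e9 = 1940000000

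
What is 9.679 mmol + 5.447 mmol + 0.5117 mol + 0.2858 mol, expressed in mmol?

In mmol:
  9.679 mmol → 9.679
  5.447 mmol → 5.447
  0.5117 mol = 0.5117 × 10³ mmol = 511.7
  0.2858 mol = 0.2858 × 10³ mmol = 285.8
Sum: 9.679 + 5.447 + 511.7 + 285.8 = 812.626

812.626 mmol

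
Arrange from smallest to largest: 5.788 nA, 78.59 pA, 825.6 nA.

78.59 pA < 5.788 nA < 825.6 nA

5.788 nA = 0.000000005788 A
78.59 pA = 0.00000000007859 A
825.6 nA = 0.0000008256 A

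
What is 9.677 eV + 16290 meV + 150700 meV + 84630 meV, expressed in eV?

In eV:
  9.677 eV → 9.677
  16290 meV = 16290 × 10^-3 eV = 16.29
  150700 meV = 150700 × 10^-3 eV = 150.7
  84630 meV = 84630 × 10^-3 eV = 84.63
Sum: 9.677 + 16.29 + 150.7 + 84.63 = 261.297

261.297 eV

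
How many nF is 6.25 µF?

6250 nF

micro = 10⁻⁶, nano = 10⁻⁹; factor is 10³.
6.25 × 10³ = 6250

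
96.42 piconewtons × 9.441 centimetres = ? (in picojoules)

9.1030122 picojoules

96.42 × 10⁻¹² × 9.441 × 10⁻² = 910.30122 × 10⁻¹⁴ J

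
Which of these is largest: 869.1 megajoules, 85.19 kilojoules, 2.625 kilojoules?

869.1 megajoules

869.1 megajoules = 869100000 joules
85.19 kilojoules = 85190 joules
2.625 kilojoules = 2625 joules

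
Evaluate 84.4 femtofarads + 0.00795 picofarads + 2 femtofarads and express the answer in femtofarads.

In femtofarads:
  84.4 femtofarads → 84.4
  0.00795 picofarads = 0.00795 × 10³ femtofarads = 7.95
  2 femtofarads → 2
Sum: 84.4 + 7.95 + 2 = 94.35

94.35 femtofarads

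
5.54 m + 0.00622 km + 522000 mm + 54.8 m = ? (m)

588.56 m

In m:
  5.54 m → 5.54
  0.00622 km = 0.00622e3 m = 6.22
  522000 mm = 522000e-3 m = 522
  54.8 m → 54.8
Sum: 5.54 + 6.22 + 522 + 54.8 = 588.56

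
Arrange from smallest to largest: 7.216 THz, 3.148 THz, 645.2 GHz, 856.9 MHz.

856.9 MHz < 645.2 GHz < 3.148 THz < 7.216 THz

7.216 THz = 7216000000000 Hz
3.148 THz = 3148000000000 Hz
645.2 GHz = 645200000000 Hz
856.9 MHz = 856900000 Hz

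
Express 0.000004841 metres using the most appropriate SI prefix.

= 4.841e-6 metres; 1e-6 is micro.

4.841 micrometres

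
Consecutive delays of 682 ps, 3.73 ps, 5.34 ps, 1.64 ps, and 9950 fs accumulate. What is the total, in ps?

In ps:
  682 ps → 682
  3.73 ps → 3.73
  5.34 ps → 5.34
  1.64 ps → 1.64
  9950 fs = 9950 × 10^-3 ps = 9.95
Sum: 682 + 3.73 + 5.34 + 1.64 + 9.95 = 702.66

702.66 ps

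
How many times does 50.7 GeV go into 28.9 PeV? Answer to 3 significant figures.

570000

(28.9 × 10^15) / (50.7 × 10^9) = 0.57 × 10^6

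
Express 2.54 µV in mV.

micro = 10⁻⁶, milli = 10⁻³; factor is 10⁻³.
2.54 × 10⁻³ = 0.00254

0.00254 mV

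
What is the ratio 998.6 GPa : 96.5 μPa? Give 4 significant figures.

10350000000000000

(998.6 × 10^9) / (96.5 × 10^-6) = 10.348 × 10^15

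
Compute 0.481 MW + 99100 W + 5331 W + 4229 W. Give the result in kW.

589.66 kW

In kW:
  0.481 MW = 0.481 × 10³ kW = 481
  99100 W = 99100 × 10⁻³ kW = 99.1
  5331 W = 5331 × 10⁻³ kW = 5.331
  4229 W = 4229 × 10⁻³ kW = 4.229
Sum: 481 + 99.1 + 5.331 + 4.229 = 589.66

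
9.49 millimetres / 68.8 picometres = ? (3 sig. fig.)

138000000

(9.49 × 10^-3) / (68.8 × 10^-12) = 0.1379 × 10^9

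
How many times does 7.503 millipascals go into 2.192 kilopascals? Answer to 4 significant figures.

(2.192 × 10³) / (7.503 × 10⁻³) = 0.29215 × 10⁶

292100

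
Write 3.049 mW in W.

0.003049 W

milli = 1e-3, (no prefix) = 1e0; factor is 1e-3.
3.049 × 1e-3 = 0.003049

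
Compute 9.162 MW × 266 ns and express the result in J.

2.437092 J

9.162 × 10^6 × 266 × 10^-9 = 2437.092 × 10^-3 J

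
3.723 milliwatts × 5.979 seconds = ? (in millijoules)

3.723e-3 × 5.979 = 22.259817e-3 J

22.259817 millijoules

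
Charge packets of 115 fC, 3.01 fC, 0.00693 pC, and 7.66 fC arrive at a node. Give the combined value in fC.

In fC:
  115 fC → 115
  3.01 fC → 3.01
  0.00693 pC = 0.00693 × 10^3 fC = 6.93
  7.66 fC → 7.66
Sum: 115 + 3.01 + 6.93 + 7.66 = 132.6

132.6 fC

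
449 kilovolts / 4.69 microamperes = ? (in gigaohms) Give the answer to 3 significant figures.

95.7 gigaohms

(449 × 10^3) / (4.69 × 10^-6) = 95.736 × 10^9 Ω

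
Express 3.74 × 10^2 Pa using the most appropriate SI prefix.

374 Pa

= 374 Pa; mantissa already in [1, 1000).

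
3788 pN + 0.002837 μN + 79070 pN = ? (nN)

85.695 nN

In nN:
  3788 pN = 3788 × 10^-3 nN = 3.788
  0.002837 μN = 0.002837 × 10^3 nN = 2.837
  79070 pN = 79070 × 10^-3 nN = 79.07
Sum: 3.788 + 2.837 + 79.07 = 85.695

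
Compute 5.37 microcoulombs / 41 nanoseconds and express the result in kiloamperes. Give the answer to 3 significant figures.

0.131 kiloamperes

(5.37 × 10^-6) / (41 × 10^-9) = 0.13098 × 10^3 A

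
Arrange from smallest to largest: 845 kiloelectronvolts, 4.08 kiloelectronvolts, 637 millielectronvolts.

637 millielectronvolts < 4.08 kiloelectronvolts < 845 kiloelectronvolts

845 kiloelectronvolts = 845000 electronvolts
4.08 kiloelectronvolts = 4080 electronvolts
637 millielectronvolts = 0.637 electronvolts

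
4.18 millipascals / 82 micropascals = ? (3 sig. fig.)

51.0

(4.18e-3) / (82e-6) = 0.05098e3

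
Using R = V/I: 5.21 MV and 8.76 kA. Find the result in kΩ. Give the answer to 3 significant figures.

(5.21 × 10^6) / (8.76 × 10^3) = 0.59475 × 10^3 Ω

0.595 kΩ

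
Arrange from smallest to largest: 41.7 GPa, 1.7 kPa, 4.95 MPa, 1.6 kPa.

41.7 GPa = 41700000000 Pa
1.7 kPa = 1700 Pa
4.95 MPa = 4950000 Pa
1.6 kPa = 1600 Pa

1.6 kPa < 1.7 kPa < 4.95 MPa < 41.7 GPa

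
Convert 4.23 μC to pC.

micro = 10⁻⁶, pico = 10⁻¹²; factor is 10⁶.
4.23 × 10⁶ = 4230000

4230000 pC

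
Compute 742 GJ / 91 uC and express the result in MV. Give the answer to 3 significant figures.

8150000000 MV

(742 × 10⁹) / (91 × 10⁻⁶) = 8.1538 × 10¹⁵ V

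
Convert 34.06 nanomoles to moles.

0.00000003406 moles

nano = 10^-9, (no prefix) = 10^0; factor is 10^-9.
34.06 × 10^-9 = 0.00000003406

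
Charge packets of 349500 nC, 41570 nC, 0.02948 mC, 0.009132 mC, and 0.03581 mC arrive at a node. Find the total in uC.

465.492 uC

In uC:
  349500 nC = 349500 × 10^-3 uC = 349.5
  41570 nC = 41570 × 10^-3 uC = 41.57
  0.02948 mC = 0.02948 × 10^3 uC = 29.48
  0.009132 mC = 0.009132 × 10^3 uC = 9.132
  0.03581 mC = 0.03581 × 10^3 uC = 35.81
Sum: 349.5 + 41.57 + 29.48 + 9.132 + 35.81 = 465.492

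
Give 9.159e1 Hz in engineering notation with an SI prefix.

91.59 Hz

= 91.59 Hz; mantissa already in [1, 1000).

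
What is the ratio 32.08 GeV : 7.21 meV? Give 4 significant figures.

(32.08e9) / (7.21e-3) = 4.4494e12

4449000000000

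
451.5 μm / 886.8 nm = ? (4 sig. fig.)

509.1

(451.5e-6) / (886.8e-9) = 0.50913e3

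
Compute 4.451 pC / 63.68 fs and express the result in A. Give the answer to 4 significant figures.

69.90 A

(4.451 × 10^-12) / (63.68 × 10^-15) = 0.0698964 × 10^3 A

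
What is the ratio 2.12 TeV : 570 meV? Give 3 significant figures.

3720000000000

(2.12e12) / (570e-3) = 0.003719e15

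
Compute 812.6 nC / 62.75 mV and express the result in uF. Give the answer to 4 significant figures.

(812.6 × 10⁻⁹) / (62.75 × 10⁻³) = 12.9498 × 10⁻⁶ F

12.95 uF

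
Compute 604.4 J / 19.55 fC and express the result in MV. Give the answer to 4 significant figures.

(604.4) / (19.55 × 10⁻¹⁵) = 30.9156 × 10¹⁵ V

30920000000 MV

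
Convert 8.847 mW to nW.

milli = 1e-3, nano = 1e-9; factor is 1e6.
8.847 × 1e6 = 8847000

8847000 nW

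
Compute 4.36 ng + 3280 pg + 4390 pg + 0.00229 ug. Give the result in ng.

In ng:
  4.36 ng → 4.36
  3280 pg = 3280 × 10⁻³ ng = 3.28
  4390 pg = 4390 × 10⁻³ ng = 4.39
  0.00229 ug = 0.00229 × 10³ ng = 2.29
Sum: 4.36 + 3.28 + 4.39 + 2.29 = 14.32

14.32 ng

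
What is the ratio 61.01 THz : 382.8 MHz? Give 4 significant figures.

(61.01 × 10¹²) / (382.8 × 10⁶) = 0.15938 × 10⁶

159400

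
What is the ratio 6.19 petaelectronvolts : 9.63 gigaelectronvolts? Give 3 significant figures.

643000

(6.19 × 10¹⁵) / (9.63 × 10⁹) = 0.6428 × 10⁶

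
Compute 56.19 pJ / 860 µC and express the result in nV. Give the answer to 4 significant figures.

65.34 nV

(56.19 × 10⁻¹²) / (860 × 10⁻⁶) = 0.0653372 × 10⁻⁶ V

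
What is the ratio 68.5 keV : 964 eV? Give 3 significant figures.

(68.5 × 10³) / (964) = 0.07106 × 10³

71.1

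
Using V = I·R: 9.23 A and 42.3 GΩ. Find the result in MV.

390429 MV

9.23 × 42.3e9 = 390.429e9 V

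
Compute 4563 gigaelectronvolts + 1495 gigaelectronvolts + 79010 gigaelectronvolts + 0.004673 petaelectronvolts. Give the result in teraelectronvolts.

In teraelectronvolts:
  4563 gigaelectronvolts = 4563e-3 teraelectronvolts = 4.563
  1495 gigaelectronvolts = 1495e-3 teraelectronvolts = 1.495
  79010 gigaelectronvolts = 79010e-3 teraelectronvolts = 79.01
  0.004673 petaelectronvolts = 0.004673e3 teraelectronvolts = 4.673
Sum: 4.563 + 1.495 + 79.01 + 4.673 = 89.741

89.741 teraelectronvolts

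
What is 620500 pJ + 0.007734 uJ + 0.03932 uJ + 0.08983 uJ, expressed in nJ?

In nJ:
  620500 pJ = 620500 × 10^-3 nJ = 620.5
  0.007734 uJ = 0.007734 × 10^3 nJ = 7.734
  0.03932 uJ = 0.03932 × 10^3 nJ = 39.32
  0.08983 uJ = 0.08983 × 10^3 nJ = 89.83
Sum: 620.5 + 7.734 + 39.32 + 89.83 = 757.384

757.384 nJ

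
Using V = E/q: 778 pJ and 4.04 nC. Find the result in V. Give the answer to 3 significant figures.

(778 × 10⁻¹²) / (4.04 × 10⁻⁹) = 192.57 × 10⁻³ V

0.193 V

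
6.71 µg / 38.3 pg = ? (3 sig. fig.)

(6.71 × 10⁻⁶) / (38.3 × 10⁻¹²) = 0.1752 × 10⁶

175000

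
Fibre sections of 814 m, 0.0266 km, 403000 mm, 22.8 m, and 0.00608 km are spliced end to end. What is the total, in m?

In m:
  814 m → 814
  0.0266 km = 0.0266e3 m = 26.6
  403000 mm = 403000e-3 m = 403
  22.8 m → 22.8
  0.00608 km = 0.00608e3 m = 6.08
Sum: 814 + 26.6 + 403 + 22.8 + 6.08 = 1272.48

1272.48 m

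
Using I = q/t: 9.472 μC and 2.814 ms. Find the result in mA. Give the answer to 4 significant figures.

(9.472 × 10⁻⁶) / (2.814 × 10⁻³) = 3.36603 × 10⁻³ A

3.366 mA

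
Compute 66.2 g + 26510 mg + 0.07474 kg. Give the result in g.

In g:
  66.2 g → 66.2
  26510 mg = 26510 × 10⁻³ g = 26.51
  0.07474 kg = 0.07474 × 10³ g = 74.74
Sum: 66.2 + 26.51 + 74.74 = 167.45

167.45 g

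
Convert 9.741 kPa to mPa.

kilo = 1e3, milli = 1e-3; factor is 1e6.
9.741 × 1e6 = 9741000

9741000 mPa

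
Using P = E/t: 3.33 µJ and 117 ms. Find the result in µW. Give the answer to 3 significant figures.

28.5 µW

(3.33 × 10⁻⁶) / (117 × 10⁻³) = 0.028462 × 10⁻³ W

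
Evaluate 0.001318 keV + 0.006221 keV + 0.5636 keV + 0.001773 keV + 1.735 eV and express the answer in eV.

In eV:
  0.001318 keV = 0.001318e3 eV = 1.318
  0.006221 keV = 0.006221e3 eV = 6.221
  0.5636 keV = 0.5636e3 eV = 563.6
  0.001773 keV = 0.001773e3 eV = 1.773
  1.735 eV → 1.735
Sum: 1.318 + 6.221 + 563.6 + 1.773 + 1.735 = 574.647

574.647 eV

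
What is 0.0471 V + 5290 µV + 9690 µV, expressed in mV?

62.08 mV

In mV:
  0.0471 V = 0.0471 × 10³ mV = 47.1
  5290 µV = 5290 × 10⁻³ mV = 5.29
  9690 µV = 9690 × 10⁻³ mV = 9.69
Sum: 47.1 + 5.29 + 9.69 = 62.08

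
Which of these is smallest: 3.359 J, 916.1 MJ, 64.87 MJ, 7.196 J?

3.359 J = 3.359 J
916.1 MJ = 916100000 J
64.87 MJ = 64870000 J
7.196 J = 7.196 J

3.359 J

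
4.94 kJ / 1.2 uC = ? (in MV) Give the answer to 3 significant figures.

(4.94 × 10^3) / (1.2 × 10^-6) = 4.1167 × 10^9 V

4120 MV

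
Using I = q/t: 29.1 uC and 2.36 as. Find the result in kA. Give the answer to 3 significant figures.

(29.1e-6) / (2.36e-18) = 12.331e12 A

12300000000 kA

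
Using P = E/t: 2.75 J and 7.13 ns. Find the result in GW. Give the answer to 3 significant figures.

0.386 GW

(2.75) / (7.13e-9) = 0.38569e9 W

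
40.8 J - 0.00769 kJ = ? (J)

33.11 J

In J:
  40.8 J → 40.8
  0.00769 kJ = 0.00769e3 J = 7.69
Difference: 40.8 - 7.69 = 33.11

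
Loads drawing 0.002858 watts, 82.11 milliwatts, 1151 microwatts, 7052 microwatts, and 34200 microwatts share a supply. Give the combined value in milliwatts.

In milliwatts:
  0.002858 watts = 0.002858 × 10^3 milliwatts = 2.858
  82.11 milliwatts → 82.11
  1151 microwatts = 1151 × 10^-3 milliwatts = 1.151
  7052 microwatts = 7052 × 10^-3 milliwatts = 7.052
  34200 microwatts = 34200 × 10^-3 milliwatts = 34.2
Sum: 2.858 + 82.11 + 1.151 + 7.052 + 34.2 = 127.371

127.371 milliwatts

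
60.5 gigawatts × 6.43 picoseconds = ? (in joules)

0.389015 joules

60.5 × 10^9 × 6.43 × 10^-12 = 389.015 × 10^-3 J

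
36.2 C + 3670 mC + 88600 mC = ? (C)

128.47 C

In C:
  36.2 C → 36.2
  3670 mC = 3670 × 10^-3 C = 3.67
  88600 mC = 88600 × 10^-3 C = 88.6
Sum: 36.2 + 3.67 + 88.6 = 128.47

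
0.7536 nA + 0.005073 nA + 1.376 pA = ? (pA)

In pA:
  0.7536 nA = 0.7536 × 10³ pA = 753.6
  0.005073 nA = 0.005073 × 10³ pA = 5.073
  1.376 pA → 1.376
Sum: 753.6 + 5.073 + 1.376 = 760.049

760.049 pA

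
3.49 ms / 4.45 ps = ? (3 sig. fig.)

784000000

(3.49 × 10^-3) / (4.45 × 10^-12) = 0.7843 × 10^9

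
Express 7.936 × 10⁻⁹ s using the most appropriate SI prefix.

= 7.936 × 10⁻⁹ s; 10⁻⁹ is nano.

7.936 ns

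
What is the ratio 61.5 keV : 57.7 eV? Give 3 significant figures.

1070

(61.5e3) / (57.7) = 1.066e3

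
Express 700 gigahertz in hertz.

giga = 1e9, (no prefix) = 1e0; factor is 1e9.
700 × 1e9 = 700000000000

700000000000 hertz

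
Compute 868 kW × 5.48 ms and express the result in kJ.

868 × 10³ × 5.48 × 10⁻³ = 4756.64 J

4.75664 kJ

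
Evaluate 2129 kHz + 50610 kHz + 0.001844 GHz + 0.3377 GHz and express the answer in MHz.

392.283 MHz

In MHz:
  2129 kHz = 2129 × 10^-3 MHz = 2.129
  50610 kHz = 50610 × 10^-3 MHz = 50.61
  0.001844 GHz = 0.001844 × 10^3 MHz = 1.844
  0.3377 GHz = 0.3377 × 10^3 MHz = 337.7
Sum: 2.129 + 50.61 + 1.844 + 337.7 = 392.283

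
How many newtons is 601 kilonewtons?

601000 newtons

kilo = 10^3, (no prefix) = 10^0; factor is 10^3.
601 × 10^3 = 601000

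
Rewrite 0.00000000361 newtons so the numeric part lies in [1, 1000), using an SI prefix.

3.61 nanonewtons

= 3.61 × 10^-9 newtons; 10^-9 is nano.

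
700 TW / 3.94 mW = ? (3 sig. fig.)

(700e12) / (3.94e-3) = 177.7e15

178000000000000000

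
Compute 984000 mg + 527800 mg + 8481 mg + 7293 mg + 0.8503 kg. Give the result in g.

In g:
  984000 mg = 984000 × 10^-3 g = 984
  527800 mg = 527800 × 10^-3 g = 527.8
  8481 mg = 8481 × 10^-3 g = 8.481
  7293 mg = 7293 × 10^-3 g = 7.293
  0.8503 kg = 0.8503 × 10^3 g = 850.3
Sum: 984 + 527.8 + 8.481 + 7.293 + 850.3 = 2377.874

2377.874 g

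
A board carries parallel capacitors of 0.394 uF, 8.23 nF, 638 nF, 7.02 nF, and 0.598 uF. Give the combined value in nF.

In nF:
  0.394 uF = 0.394e3 nF = 394
  8.23 nF → 8.23
  638 nF → 638
  7.02 nF → 7.02
  0.598 uF = 0.598e3 nF = 598
Sum: 394 + 8.23 + 638 + 7.02 + 598 = 1645.25

1645.25 nF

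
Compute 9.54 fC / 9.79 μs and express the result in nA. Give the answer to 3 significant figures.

0.974 nA

(9.54 × 10^-15) / (9.79 × 10^-6) = 0.97446 × 10^-9 A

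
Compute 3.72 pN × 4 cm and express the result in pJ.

0.1488 pJ

3.72e-12 × 4e-2 = 14.88e-14 J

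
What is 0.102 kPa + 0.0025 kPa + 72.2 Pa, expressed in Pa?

176.7 Pa

In Pa:
  0.102 kPa = 0.102 × 10³ Pa = 102
  0.0025 kPa = 0.0025 × 10³ Pa = 2.5
  72.2 Pa → 72.2
Sum: 102 + 2.5 + 72.2 = 176.7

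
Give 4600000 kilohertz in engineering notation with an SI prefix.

4.6 gigahertz

= 4.6 × 10^9 hertz; 10^9 is giga.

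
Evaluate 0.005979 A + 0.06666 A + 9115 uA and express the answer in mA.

81.754 mA

In mA:
  0.005979 A = 0.005979e3 mA = 5.979
  0.06666 A = 0.06666e3 mA = 66.66
  9115 uA = 9115e-3 mA = 9.115
Sum: 5.979 + 66.66 + 9.115 = 81.754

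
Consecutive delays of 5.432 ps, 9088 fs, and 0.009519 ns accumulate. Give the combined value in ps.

24.039 ps

In ps:
  5.432 ps → 5.432
  9088 fs = 9088 × 10^-3 ps = 9.088
  0.009519 ns = 0.009519 × 10^3 ps = 9.519
Sum: 5.432 + 9.088 + 9.519 = 24.039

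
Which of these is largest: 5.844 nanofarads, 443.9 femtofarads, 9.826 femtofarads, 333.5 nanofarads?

333.5 nanofarads

5.844 nanofarads = 0.000000005844 farads
443.9 femtofarads = 0.0000000000004439 farads
9.826 femtofarads = 0.000000000000009826 farads
333.5 nanofarads = 0.0000003335 farads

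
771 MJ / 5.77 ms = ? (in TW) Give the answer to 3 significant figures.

(771 × 10^6) / (5.77 × 10^-3) = 133.62 × 10^9 W

0.134 TW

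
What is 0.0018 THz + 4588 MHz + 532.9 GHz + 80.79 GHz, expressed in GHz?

620.078 GHz

In GHz:
  0.0018 THz = 0.0018 × 10³ GHz = 1.8
  4588 MHz = 4588 × 10⁻³ GHz = 4.588
  532.9 GHz → 532.9
  80.79 GHz → 80.79
Sum: 1.8 + 4.588 + 532.9 + 80.79 = 620.078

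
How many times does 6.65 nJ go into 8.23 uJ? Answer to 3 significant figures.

1240

(8.23 × 10⁻⁶) / (6.65 × 10⁻⁹) = 1.238 × 10³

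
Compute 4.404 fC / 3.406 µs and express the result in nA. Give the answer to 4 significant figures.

(4.404e-15) / (3.406e-6) = 1.29301e-9 A

1.293 nA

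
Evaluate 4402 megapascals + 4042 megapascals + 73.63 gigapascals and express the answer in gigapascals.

82.074 gigapascals

In gigapascals:
  4402 megapascals = 4402e-3 gigapascals = 4.402
  4042 megapascals = 4042e-3 gigapascals = 4.042
  73.63 gigapascals → 73.63
Sum: 4.402 + 4.042 + 73.63 = 82.074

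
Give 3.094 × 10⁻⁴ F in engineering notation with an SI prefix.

= 309.4 × 10⁻⁶ F; 10⁻⁶ is micro.

309.4 μF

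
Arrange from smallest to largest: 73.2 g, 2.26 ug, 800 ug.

73.2 g = 73.2 g
2.26 ug = 0.00000226 g
800 ug = 0.0008 g

2.26 ug < 800 ug < 73.2 g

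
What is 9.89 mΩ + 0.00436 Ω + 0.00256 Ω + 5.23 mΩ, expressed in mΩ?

In mΩ:
  9.89 mΩ → 9.89
  0.00436 Ω = 0.00436 × 10^3 mΩ = 4.36
  0.00256 Ω = 0.00256 × 10^3 mΩ = 2.56
  5.23 mΩ → 5.23
Sum: 9.89 + 4.36 + 2.56 + 5.23 = 22.04

22.04 mΩ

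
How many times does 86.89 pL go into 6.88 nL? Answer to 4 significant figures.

(6.88e-9) / (86.89e-12) = 0.079181e3

79.18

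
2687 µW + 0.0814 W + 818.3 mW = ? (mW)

902.387 mW

In mW:
  2687 µW = 2687 × 10⁻³ mW = 2.687
  0.0814 W = 0.0814 × 10³ mW = 81.4
  818.3 mW → 818.3
Sum: 2.687 + 81.4 + 818.3 = 902.387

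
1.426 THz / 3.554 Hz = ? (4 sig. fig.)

401200000000

(1.426 × 10¹²) / (3.554) = 0.40124 × 10¹²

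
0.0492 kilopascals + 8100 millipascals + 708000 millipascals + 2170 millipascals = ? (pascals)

767.47 pascals

In pascals:
  0.0492 kilopascals = 0.0492 × 10³ pascals = 49.2
  8100 millipascals = 8100 × 10⁻³ pascals = 8.1
  708000 millipascals = 708000 × 10⁻³ pascals = 708
  2170 millipascals = 2170 × 10⁻³ pascals = 2.17
Sum: 49.2 + 8.1 + 708 + 2.17 = 767.47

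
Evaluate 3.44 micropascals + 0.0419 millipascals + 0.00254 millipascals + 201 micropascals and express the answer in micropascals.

248.88 micropascals

In micropascals:
  3.44 micropascals → 3.44
  0.0419 millipascals = 0.0419e3 micropascals = 41.9
  0.00254 millipascals = 0.00254e3 micropascals = 2.54
  201 micropascals → 201
Sum: 3.44 + 41.9 + 2.54 + 201 = 248.88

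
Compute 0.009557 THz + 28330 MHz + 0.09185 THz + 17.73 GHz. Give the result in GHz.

In GHz:
  0.009557 THz = 0.009557 × 10³ GHz = 9.557
  28330 MHz = 28330 × 10⁻³ GHz = 28.33
  0.09185 THz = 0.09185 × 10³ GHz = 91.85
  17.73 GHz → 17.73
Sum: 9.557 + 28.33 + 91.85 + 17.73 = 147.467

147.467 GHz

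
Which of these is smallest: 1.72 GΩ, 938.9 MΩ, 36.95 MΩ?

36.95 MΩ

1.72 GΩ = 1720000000 Ω
938.9 MΩ = 938900000 Ω
36.95 MΩ = 36950000 Ω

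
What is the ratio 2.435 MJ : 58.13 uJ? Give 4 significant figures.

41890000000

(2.435 × 10^6) / (58.13 × 10^-6) = 0.041889 × 10^12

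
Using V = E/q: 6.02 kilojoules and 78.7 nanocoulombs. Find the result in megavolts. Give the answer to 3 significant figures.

(6.02e3) / (78.7e-9) = 0.076493e12 V

76500 megavolts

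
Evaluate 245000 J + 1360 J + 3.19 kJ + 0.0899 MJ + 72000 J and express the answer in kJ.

411.45 kJ

In kJ:
  245000 J = 245000e-3 kJ = 245
  1360 J = 1360e-3 kJ = 1.36
  3.19 kJ → 3.19
  0.0899 MJ = 0.0899e3 kJ = 89.9
  72000 J = 72000e-3 kJ = 72
Sum: 245 + 1.36 + 3.19 + 89.9 + 72 = 411.45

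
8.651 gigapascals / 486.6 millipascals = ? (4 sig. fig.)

17780000000

(8.651e9) / (486.6e-3) = 0.017778e12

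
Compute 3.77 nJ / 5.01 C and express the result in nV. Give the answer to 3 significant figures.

(3.77e-9) / (5.01) = 0.7525e-9 V

0.752 nV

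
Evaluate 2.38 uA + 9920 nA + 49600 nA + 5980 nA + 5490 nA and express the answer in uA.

73.37 uA

In uA:
  2.38 uA → 2.38
  9920 nA = 9920e-3 uA = 9.92
  49600 nA = 49600e-3 uA = 49.6
  5980 nA = 5980e-3 uA = 5.98
  5490 nA = 5490e-3 uA = 5.49
Sum: 2.38 + 9.92 + 49.6 + 5.98 + 5.49 = 73.37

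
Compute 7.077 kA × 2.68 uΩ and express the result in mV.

7.077 × 10³ × 2.68 × 10⁻⁶ = 18.96636 × 10⁻³ V

18.96636 mV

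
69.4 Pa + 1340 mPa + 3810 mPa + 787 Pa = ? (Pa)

In Pa:
  69.4 Pa → 69.4
  1340 mPa = 1340 × 10⁻³ Pa = 1.34
  3810 mPa = 3810 × 10⁻³ Pa = 3.81
  787 Pa → 787
Sum: 69.4 + 1.34 + 3.81 + 787 = 861.55

861.55 Pa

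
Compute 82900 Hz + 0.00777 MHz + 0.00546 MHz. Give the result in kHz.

96.13 kHz

In kHz:
  82900 Hz = 82900 × 10⁻³ kHz = 82.9
  0.00777 MHz = 0.00777 × 10³ kHz = 7.77
  0.00546 MHz = 0.00546 × 10³ kHz = 5.46
Sum: 82.9 + 7.77 + 5.46 = 96.13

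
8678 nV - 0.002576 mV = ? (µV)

In µV:
  8678 nV = 8678 × 10^-3 µV = 8.678
  0.002576 mV = 0.002576 × 10^3 µV = 2.576
Difference: 8.678 - 2.576 = 6.102

6.102 µV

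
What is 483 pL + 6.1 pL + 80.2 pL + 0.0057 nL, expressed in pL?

575 pL

In pL:
  483 pL → 483
  6.1 pL → 6.1
  80.2 pL → 80.2
  0.0057 nL = 0.0057 × 10^3 pL = 5.7
Sum: 483 + 6.1 + 80.2 + 5.7 = 575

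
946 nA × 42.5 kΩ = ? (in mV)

946 × 10⁻⁹ × 42.5 × 10³ = 40205 × 10⁻⁶ V

40.205 mV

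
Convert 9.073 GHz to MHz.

9073 MHz

giga = 10^9, mega = 10^6; factor is 10^3.
9.073 × 10^3 = 9073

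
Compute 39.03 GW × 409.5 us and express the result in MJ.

39.03 × 10^9 × 409.5 × 10^-6 = 15982.785 × 10^3 J

15.982785 MJ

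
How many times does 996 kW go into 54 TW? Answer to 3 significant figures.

54200000

(54 × 10^12) / (996 × 10^3) = 0.05422 × 10^9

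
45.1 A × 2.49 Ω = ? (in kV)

0.112299 kV

45.1 × 2.49 = 112.299 V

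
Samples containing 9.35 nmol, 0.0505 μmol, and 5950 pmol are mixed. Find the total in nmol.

65.8 nmol

In nmol:
  9.35 nmol → 9.35
  0.0505 μmol = 0.0505 × 10³ nmol = 50.5
  5950 pmol = 5950 × 10⁻³ nmol = 5.95
Sum: 9.35 + 50.5 + 5.95 = 65.8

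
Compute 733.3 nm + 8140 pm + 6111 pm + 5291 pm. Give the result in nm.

752.842 nm

In nm:
  733.3 nm → 733.3
  8140 pm = 8140 × 10⁻³ nm = 8.14
  6111 pm = 6111 × 10⁻³ nm = 6.111
  5291 pm = 5291 × 10⁻³ nm = 5.291
Sum: 733.3 + 8.14 + 6.111 + 5.291 = 752.842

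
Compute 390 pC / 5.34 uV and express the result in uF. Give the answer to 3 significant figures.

73.0 uF

(390 × 10^-12) / (5.34 × 10^-6) = 73.034 × 10^-6 F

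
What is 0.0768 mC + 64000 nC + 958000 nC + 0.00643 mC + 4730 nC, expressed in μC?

1109.96 μC

In μC:
  0.0768 mC = 0.0768 × 10³ μC = 76.8
  64000 nC = 64000 × 10⁻³ μC = 64
  958000 nC = 958000 × 10⁻³ μC = 958
  0.00643 mC = 0.00643 × 10³ μC = 6.43
  4730 nC = 4730 × 10⁻³ μC = 4.73
Sum: 76.8 + 64 + 958 + 6.43 + 4.73 = 1109.96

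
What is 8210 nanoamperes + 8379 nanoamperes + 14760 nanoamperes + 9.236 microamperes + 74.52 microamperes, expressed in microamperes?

115.105 microamperes

In microamperes:
  8210 nanoamperes = 8210 × 10^-3 microamperes = 8.21
  8379 nanoamperes = 8379 × 10^-3 microamperes = 8.379
  14760 nanoamperes = 14760 × 10^-3 microamperes = 14.76
  9.236 microamperes → 9.236
  74.52 microamperes → 74.52
Sum: 8.21 + 8.379 + 14.76 + 9.236 + 74.52 = 115.105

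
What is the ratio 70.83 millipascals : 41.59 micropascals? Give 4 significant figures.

1703

(70.83 × 10⁻³) / (41.59 × 10⁻⁶) = 1.7031 × 10³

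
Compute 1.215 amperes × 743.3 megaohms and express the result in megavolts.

1.215 × 743.3e6 = 903.1095e6 V

903.1095 megavolts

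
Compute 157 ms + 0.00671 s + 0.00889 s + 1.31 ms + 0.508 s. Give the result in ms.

In ms:
  157 ms → 157
  0.00671 s = 0.00671e3 ms = 6.71
  0.00889 s = 0.00889e3 ms = 8.89
  1.31 ms → 1.31
  0.508 s = 0.508e3 ms = 508
Sum: 157 + 6.71 + 8.89 + 1.31 + 508 = 681.91

681.91 ms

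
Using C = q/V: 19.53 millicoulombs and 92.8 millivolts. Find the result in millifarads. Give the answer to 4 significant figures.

(19.53 × 10⁻³) / (92.8 × 10⁻³) = 0.210453 F

210.5 millifarads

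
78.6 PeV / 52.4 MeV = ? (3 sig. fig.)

(78.6 × 10^15) / (52.4 × 10^6) = 1.5 × 10^9

1500000000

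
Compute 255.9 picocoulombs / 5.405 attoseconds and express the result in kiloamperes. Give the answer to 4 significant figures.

(255.9 × 10⁻¹²) / (5.405 × 10⁻¹⁸) = 47.3451 × 10⁶ A

47350 kiloamperes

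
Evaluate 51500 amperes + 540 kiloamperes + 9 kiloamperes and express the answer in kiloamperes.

In kiloamperes:
  51500 amperes = 51500 × 10⁻³ kiloamperes = 51.5
  540 kiloamperes → 540
  9 kiloamperes → 9
Sum: 51.5 + 540 + 9 = 600.5

600.5 kiloamperes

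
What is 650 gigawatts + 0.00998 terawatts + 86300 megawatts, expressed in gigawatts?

In gigawatts:
  650 gigawatts → 650
  0.00998 terawatts = 0.00998e3 gigawatts = 9.98
  86300 megawatts = 86300e-3 gigawatts = 86.3
Sum: 650 + 9.98 + 86.3 = 746.28

746.28 gigawatts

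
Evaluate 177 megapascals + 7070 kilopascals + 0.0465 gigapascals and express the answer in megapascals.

230.57 megapascals

In megapascals:
  177 megapascals → 177
  7070 kilopascals = 7070e-3 megapascals = 7.07
  0.0465 gigapascals = 0.0465e3 megapascals = 46.5
Sum: 177 + 7.07 + 46.5 = 230.57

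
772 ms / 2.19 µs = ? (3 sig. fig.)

(772 × 10⁻³) / (2.19 × 10⁻⁶) = 352.5 × 10³

353000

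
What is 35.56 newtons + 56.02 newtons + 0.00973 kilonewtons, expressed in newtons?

101.31 newtons

In newtons:
  35.56 newtons → 35.56
  56.02 newtons → 56.02
  0.00973 kilonewtons = 0.00973e3 newtons = 9.73
Sum: 35.56 + 56.02 + 9.73 = 101.31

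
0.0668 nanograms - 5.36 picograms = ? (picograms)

61.44 picograms

In picograms:
  0.0668 nanograms = 0.0668e3 picograms = 66.8
  5.36 picograms → 5.36
Difference: 66.8 - 5.36 = 61.44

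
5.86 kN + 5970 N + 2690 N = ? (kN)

14.52 kN

In kN:
  5.86 kN → 5.86
  5970 N = 5970e-3 kN = 5.97
  2690 N = 2690e-3 kN = 2.69
Sum: 5.86 + 5.97 + 2.69 = 14.52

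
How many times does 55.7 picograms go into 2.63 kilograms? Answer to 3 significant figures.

(2.63 × 10³) / (55.7 × 10⁻¹²) = 0.04722 × 10¹⁵

47200000000000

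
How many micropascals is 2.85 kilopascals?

kilo = 1e3, micro = 1e-6; factor is 1e9.
2.85 × 1e9 = 2850000000

2850000000 micropascals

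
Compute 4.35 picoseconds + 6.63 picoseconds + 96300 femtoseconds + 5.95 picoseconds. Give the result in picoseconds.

113.23 picoseconds

In picoseconds:
  4.35 picoseconds → 4.35
  6.63 picoseconds → 6.63
  96300 femtoseconds = 96300e-3 picoseconds = 96.3
  5.95 picoseconds → 5.95
Sum: 4.35 + 6.63 + 96.3 + 5.95 = 113.23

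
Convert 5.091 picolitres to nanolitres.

0.005091 nanolitres

pico = 10^-12, nano = 10^-9; factor is 10^-3.
5.091 × 10^-3 = 0.005091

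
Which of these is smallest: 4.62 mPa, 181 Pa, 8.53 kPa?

4.62 mPa

4.62 mPa = 0.00462 Pa
181 Pa = 181 Pa
8.53 kPa = 8530 Pa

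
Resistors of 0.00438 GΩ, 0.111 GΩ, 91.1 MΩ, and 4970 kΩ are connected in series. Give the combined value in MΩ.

211.45 MΩ

In MΩ:
  0.00438 GΩ = 0.00438 × 10^3 MΩ = 4.38
  0.111 GΩ = 0.111 × 10^3 MΩ = 111
  91.1 MΩ → 91.1
  4970 kΩ = 4970 × 10^-3 MΩ = 4.97
Sum: 4.38 + 111 + 91.1 + 4.97 = 211.45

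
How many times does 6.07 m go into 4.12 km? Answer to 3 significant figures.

679

(4.12 × 10³) / (6.07) = 0.6787 × 10³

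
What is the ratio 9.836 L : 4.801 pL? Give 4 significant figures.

2049000000000

(9.836) / (4.801 × 10^-12) = 2.0487 × 10^12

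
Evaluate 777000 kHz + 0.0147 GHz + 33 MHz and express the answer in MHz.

824.7 MHz

In MHz:
  777000 kHz = 777000 × 10⁻³ MHz = 777
  0.0147 GHz = 0.0147 × 10³ MHz = 14.7
  33 MHz → 33
Sum: 777 + 14.7 + 33 = 824.7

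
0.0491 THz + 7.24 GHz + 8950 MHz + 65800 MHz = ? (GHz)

131.09 GHz

In GHz:
  0.0491 THz = 0.0491 × 10^3 GHz = 49.1
  7.24 GHz → 7.24
  8950 MHz = 8950 × 10^-3 GHz = 8.95
  65800 MHz = 65800 × 10^-3 GHz = 65.8
Sum: 49.1 + 7.24 + 8.95 + 65.8 = 131.09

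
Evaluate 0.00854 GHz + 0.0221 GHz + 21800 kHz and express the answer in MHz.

In MHz:
  0.00854 GHz = 0.00854 × 10^3 MHz = 8.54
  0.0221 GHz = 0.0221 × 10^3 MHz = 22.1
  21800 kHz = 21800 × 10^-3 MHz = 21.8
Sum: 8.54 + 22.1 + 21.8 = 52.44

52.44 MHz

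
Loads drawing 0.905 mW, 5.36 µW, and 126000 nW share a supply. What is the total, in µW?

1036.36 µW

In µW:
  0.905 mW = 0.905e3 µW = 905
  5.36 µW → 5.36
  126000 nW = 126000e-3 µW = 126
Sum: 905 + 5.36 + 126 = 1036.36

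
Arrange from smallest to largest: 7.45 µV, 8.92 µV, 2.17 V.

7.45 µV = 0.00000745 V
8.92 µV = 0.00000892 V
2.17 V = 2.17 V

7.45 µV < 8.92 µV < 2.17 V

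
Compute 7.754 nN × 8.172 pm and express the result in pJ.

7.754e-9 × 8.172e-12 = 63.365688e-21 J

0.000000063365688 pJ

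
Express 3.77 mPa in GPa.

0.00000000000377 GPa

milli = 10^-3, giga = 10^9; factor is 10^-12.
3.77 × 10^-12 = 0.00000000000377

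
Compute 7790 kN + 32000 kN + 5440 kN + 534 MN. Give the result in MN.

579.23 MN

In MN:
  7790 kN = 7790e-3 MN = 7.79
  32000 kN = 32000e-3 MN = 32
  5440 kN = 5440e-3 MN = 5.44
  534 MN → 534
Sum: 7.79 + 32 + 5.44 + 534 = 579.23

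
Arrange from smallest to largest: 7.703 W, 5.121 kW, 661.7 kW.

7.703 W < 5.121 kW < 661.7 kW

7.703 W = 7.703 W
5.121 kW = 5121 W
661.7 kW = 661700 W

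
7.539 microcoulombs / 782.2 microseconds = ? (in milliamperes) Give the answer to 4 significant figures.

9.638 milliamperes

(7.539e-6) / (782.2e-6) = 0.0096382 A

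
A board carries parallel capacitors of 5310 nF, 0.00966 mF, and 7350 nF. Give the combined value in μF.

In μF:
  5310 nF = 5310 × 10^-3 μF = 5.31
  0.00966 mF = 0.00966 × 10^3 μF = 9.66
  7350 nF = 7350 × 10^-3 μF = 7.35
Sum: 5.31 + 9.66 + 7.35 = 22.32

22.32 μF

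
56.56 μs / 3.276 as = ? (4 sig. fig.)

17260000000000

(56.56e-6) / (3.276e-18) = 17.265e12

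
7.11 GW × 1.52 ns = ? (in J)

7.11 × 10⁹ × 1.52 × 10⁻⁹ = 10.8072 J

10.8072 J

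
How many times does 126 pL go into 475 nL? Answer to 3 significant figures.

3770

(475 × 10^-9) / (126 × 10^-12) = 3.77 × 10^3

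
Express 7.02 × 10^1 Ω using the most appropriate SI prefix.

70.2 Ω

= 70.2 Ω; mantissa already in [1, 1000).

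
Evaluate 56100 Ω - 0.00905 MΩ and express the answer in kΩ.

In kΩ:
  56100 Ω = 56100 × 10⁻³ kΩ = 56.1
  0.00905 MΩ = 0.00905 × 10³ kΩ = 9.05
Difference: 56.1 - 9.05 = 47.05

47.05 kΩ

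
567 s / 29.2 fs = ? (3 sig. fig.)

(567) / (29.2e-15) = 19.42e15

19400000000000000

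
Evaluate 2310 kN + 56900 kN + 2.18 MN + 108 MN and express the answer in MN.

In MN:
  2310 kN = 2310 × 10⁻³ MN = 2.31
  56900 kN = 56900 × 10⁻³ MN = 56.9
  2.18 MN → 2.18
  108 MN → 108
Sum: 2.31 + 56.9 + 2.18 + 108 = 169.39

169.39 MN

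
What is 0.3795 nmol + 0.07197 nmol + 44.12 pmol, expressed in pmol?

495.59 pmol

In pmol:
  0.3795 nmol = 0.3795 × 10³ pmol = 379.5
  0.07197 nmol = 0.07197 × 10³ pmol = 71.97
  44.12 pmol → 44.12
Sum: 379.5 + 71.97 + 44.12 = 495.59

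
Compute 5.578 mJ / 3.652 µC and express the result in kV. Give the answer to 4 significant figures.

(5.578 × 10⁻³) / (3.652 × 10⁻⁶) = 1.52738 × 10³ V

1.527 kV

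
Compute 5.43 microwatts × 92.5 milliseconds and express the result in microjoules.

5.43 × 10^-6 × 92.5 × 10^-3 = 502.275 × 10^-9 J

0.502275 microjoules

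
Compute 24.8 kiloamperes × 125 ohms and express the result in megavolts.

3.1 megavolts

24.8e3 × 125 = 3100e3 V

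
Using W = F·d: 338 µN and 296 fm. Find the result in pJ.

338 × 10⁻⁶ × 296 × 10⁻¹⁵ = 100048 × 10⁻²¹ J

0.000100048 pJ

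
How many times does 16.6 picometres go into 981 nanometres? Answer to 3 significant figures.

(981e-9) / (16.6e-12) = 59.1e3

59100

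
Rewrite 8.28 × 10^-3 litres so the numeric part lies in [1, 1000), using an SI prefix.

8.28 millilitres

= 8.28 × 10^-3 litres; 10^-3 is milli.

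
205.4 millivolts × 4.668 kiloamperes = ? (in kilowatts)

205.4 × 10^-3 × 4.668 × 10^3 = 958.8072 W

0.9588072 kilowatts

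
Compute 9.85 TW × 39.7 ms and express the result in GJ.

391.045 GJ

9.85e12 × 39.7e-3 = 391.045e9 J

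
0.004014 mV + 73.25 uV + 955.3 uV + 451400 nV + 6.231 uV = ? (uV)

1490.195 uV

In uV:
  0.004014 mV = 0.004014 × 10³ uV = 4.014
  73.25 uV → 73.25
  955.3 uV → 955.3
  451400 nV = 451400 × 10⁻³ uV = 451.4
  6.231 uV → 6.231
Sum: 4.014 + 73.25 + 955.3 + 451.4 + 6.231 = 1490.195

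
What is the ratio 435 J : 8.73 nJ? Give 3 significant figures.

(435) / (8.73 × 10^-9) = 49.83 × 10^9

49800000000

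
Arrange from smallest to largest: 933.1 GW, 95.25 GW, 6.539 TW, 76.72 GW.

933.1 GW = 933100000000 W
95.25 GW = 95250000000 W
6.539 TW = 6539000000000 W
76.72 GW = 76720000000 W

76.72 GW < 95.25 GW < 933.1 GW < 6.539 TW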